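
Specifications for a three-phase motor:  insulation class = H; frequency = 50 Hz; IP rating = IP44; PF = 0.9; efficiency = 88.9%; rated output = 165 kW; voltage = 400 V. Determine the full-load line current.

298 A

P_out = 165 kW = 165000 W
P_in = P_out / η = 165000 / 0.889 = 185602 W
I_L = P_in / (√3·V_L·cosφ) = 185602 / (1.732 × 400 × 0.9) = 298 A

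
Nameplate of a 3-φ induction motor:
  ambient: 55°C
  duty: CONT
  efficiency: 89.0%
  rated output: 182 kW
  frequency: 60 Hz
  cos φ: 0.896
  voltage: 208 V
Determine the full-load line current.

634 A

P_out = 182 kW = 182000 W
P_in = P_out / η = 182000 / 0.890 = 204494 W
I_L = P_in / (√3·V_L·cosφ) = 204494 / (1.732 × 208 × 0.896) = 634 A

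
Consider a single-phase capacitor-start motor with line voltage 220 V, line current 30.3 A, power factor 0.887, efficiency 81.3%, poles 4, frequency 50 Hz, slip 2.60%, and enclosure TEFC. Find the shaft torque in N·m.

31.4 N·m

P_in = V·I·cosφ = 220 × 30.3 × 0.887 = 5913 W
P_out = η·P_in = 0.813 × 5913 = 4807 W
n_s = 120×50/4 = 1500 rpm; n = 1500×(1−0.026) = 1461 rpm
ω = 2π×1461/60 = 153 rad/s
τ = P_out/ω = 4807/153 = 31.4 N·m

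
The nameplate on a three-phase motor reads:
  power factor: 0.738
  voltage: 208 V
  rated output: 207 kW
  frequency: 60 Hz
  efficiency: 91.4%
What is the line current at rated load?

852 A

P_out = 207 kW = 207000 W
P_in = P_out / η = 207000 / 0.914 = 226477 W
I_L = P_in / (√3·V_L·cosφ) = 226477 / (1.732 × 208 × 0.738) = 852 A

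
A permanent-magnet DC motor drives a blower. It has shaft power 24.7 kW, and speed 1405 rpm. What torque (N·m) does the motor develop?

168 N·m

ω = 2π × 1405/60 = 147.1 rad/s
τ = P/ω = 24700/147.1 = 168 N·m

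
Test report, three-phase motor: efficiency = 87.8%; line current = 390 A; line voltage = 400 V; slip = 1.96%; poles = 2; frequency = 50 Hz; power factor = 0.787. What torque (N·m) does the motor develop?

P_in = √3·V·I·cosφ = 1.732 × 400 × 390 × 0.787 = 212641 W
P_out = η·P_in = 0.878 × 212641 = 186699 W
n_s = 120×50/2 = 3000 rpm; n = 3000×(1−0.0196) = 2941 rpm
ω = 2π×2941/60 = 308 rad/s
τ = P_out/ω = 186699/308 = 606 N·m

606 N·m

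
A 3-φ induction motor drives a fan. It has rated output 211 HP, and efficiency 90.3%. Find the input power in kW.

P_out = 211 × 746 = 157406 W
P_in = P_out/η = 157406/0.903 = 174315 W = 174 kW

174 kW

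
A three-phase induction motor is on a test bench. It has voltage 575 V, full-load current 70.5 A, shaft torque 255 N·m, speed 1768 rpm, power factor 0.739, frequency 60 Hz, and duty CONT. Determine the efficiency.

ω = 2π × 1768/60 = 185.1 rad/s; P_out = τω = 255 × 185.1 = 47201 W
P_in = √3·V_L·I_L·cosφ = 1.732 × 575 × 70.5 × 0.739 = 51886 W
η = P_out / P_in = 47201 / 51886 = 0.910 = 91.0%

91.0 %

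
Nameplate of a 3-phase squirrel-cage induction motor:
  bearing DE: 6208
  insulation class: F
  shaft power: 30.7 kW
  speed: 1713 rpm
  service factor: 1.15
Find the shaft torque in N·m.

171 N·m

ω = 2π × 1713/60 = 179.4 rad/s
τ = P/ω = 30700/179.4 = 171 N·m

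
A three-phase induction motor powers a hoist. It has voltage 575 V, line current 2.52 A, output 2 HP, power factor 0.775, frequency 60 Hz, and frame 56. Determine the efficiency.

P_out = 2 × 746 = 1492 W
P_in = √3·V_L·I_L·cosφ = 1.732 × 575 × 2.52 × 0.775 = 1945 W
η = P_out / P_in = 1492 / 1945 = 0.767 = 76.7%

76.7 %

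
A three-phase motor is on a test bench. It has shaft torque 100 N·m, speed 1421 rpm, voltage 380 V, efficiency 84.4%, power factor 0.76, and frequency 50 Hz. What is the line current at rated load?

35.2 A

ω = 2π×1421/60 = 148.8 rad/s; P_out = τω = 100 × 148.8 = 14880 W
P_in = P_out / η = 14880 / 0.844 = 17630 W
I_L = P_in / (√3·V_L·cosφ) = 17630 / (1.732 × 380 × 0.76) = 35.2 A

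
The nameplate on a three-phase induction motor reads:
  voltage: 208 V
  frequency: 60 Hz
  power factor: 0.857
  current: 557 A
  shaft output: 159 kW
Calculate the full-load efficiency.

P_out = 159 kW = 159000 W
P_in = √3·V_L·I_L·cosφ = 1.732 × 208 × 557 × 0.857 = 171968 W
η = P_out / P_in = 159000 / 171968 = 0.925 = 92.5%

92.5 %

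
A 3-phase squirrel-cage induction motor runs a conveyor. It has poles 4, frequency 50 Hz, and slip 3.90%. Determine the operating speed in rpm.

1442 rpm

n_s = 120f/p = 120×50/4 = 1500 rpm
n = n_s(1 − s) = 1500 × (1 − 0.039) = 1442 rpm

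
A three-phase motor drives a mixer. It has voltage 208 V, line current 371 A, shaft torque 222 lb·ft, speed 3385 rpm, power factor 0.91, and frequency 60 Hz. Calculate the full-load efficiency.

τ = 222 lb·ft × 1.356 = 301 N·m
ω = 2π × 3385/60 = 354.5 rad/s; P_out = τω = 301 × 354.5 = 106705 W
P_in = √3·V_L·I_L·cosφ = 1.732 × 208 × 371 × 0.91 = 121626 W
η = P_out / P_in = 106705 / 121626 = 0.877 = 87.7%

87.7 %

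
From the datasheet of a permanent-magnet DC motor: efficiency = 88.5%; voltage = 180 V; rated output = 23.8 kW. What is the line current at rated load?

149 A

P_out = 23.8 kW = 23800 W
P_in = P_out / η = 23800 / 0.885 = 26893 W
I = P_in / V = 26893 / 180 = 149 A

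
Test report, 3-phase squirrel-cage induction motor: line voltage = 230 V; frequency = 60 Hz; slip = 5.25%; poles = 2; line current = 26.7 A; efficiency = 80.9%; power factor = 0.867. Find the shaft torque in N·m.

P_in = √3·V·I·cosφ = 1.732 × 230 × 26.7 × 0.867 = 9222 W
P_out = η·P_in = 0.809 × 9222 = 7461 W
n_s = 120×60/2 = 3600 rpm; n = 3600×(1−0.0525) = 3411 rpm
ω = 2π×3411/60 = 357.2 rad/s
τ = P_out/ω = 7461/357.2 = 20.9 N·m

20.9 N·m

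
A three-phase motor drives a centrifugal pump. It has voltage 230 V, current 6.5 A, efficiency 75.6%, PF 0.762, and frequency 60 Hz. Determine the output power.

1.49 kW

P_in = √3·V·I·cosφ = 1.732 × 230 × 6.5 × 0.762 = 1973 W
P_out = η·P_in = 0.756 × 1973 = 1492 W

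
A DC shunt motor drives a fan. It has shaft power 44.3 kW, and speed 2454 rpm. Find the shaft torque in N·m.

172 N·m

ω = 2π × 2454/60 = 257 rad/s
τ = P/ω = 44300/257 = 172 N·m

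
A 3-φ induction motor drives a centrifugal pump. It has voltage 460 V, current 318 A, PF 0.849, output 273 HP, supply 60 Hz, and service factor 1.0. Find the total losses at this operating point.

11400 W

P_in = √3·V·I·cosφ = 1.732×460×318×0.849 = 215100 W
P_out = 273×746 = 203658 W
Losses = P_in − P_out = 215100 − 203658 = 11442 W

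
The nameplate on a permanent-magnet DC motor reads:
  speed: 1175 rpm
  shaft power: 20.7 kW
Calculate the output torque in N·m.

168 N·m

ω = 2π × 1175/60 = 123 rad/s
τ = P/ω = 20700/123 = 168 N·m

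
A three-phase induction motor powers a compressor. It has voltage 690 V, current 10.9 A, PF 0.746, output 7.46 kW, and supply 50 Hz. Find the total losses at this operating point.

P_in = √3·V·I·cosφ = 1.732×690×10.9×0.746 = 9718 W
P_out = 7460 W
Losses = P_in − P_out = 9718 − 7460 = 2258 W

2.26 kW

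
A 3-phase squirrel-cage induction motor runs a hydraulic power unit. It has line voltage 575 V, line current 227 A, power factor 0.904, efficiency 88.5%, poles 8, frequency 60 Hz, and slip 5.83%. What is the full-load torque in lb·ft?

P_in = √3·V·I·cosφ = 1.732 × 575 × 227 × 0.904 = 204367 W
P_out = η·P_in = 0.885 × 204367 = 180865 W
n_s = 120×60/8 = 900 rpm; n = 900×(1−0.0583) = 848 rpm
ω = 2π×848/60 = 88.8 rad/s
τ = P_out/ω = 180865/88.8 = 2037 N·m
In lb·ft: 2037/1.356 = 1500 lb·ft

1500 lb·ft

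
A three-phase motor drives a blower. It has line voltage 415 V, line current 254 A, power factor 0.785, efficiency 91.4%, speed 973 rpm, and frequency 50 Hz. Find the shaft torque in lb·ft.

948 lb·ft

P_in = √3·V·I·cosφ = 1.732 × 415 × 254 × 0.785 = 143318 W
P_out = η·P_in = 0.914 × 143318 = 130993 W
n = 973 rpm
ω = 2π×973/60 = 101.9 rad/s
τ = P_out/ω = 130993/101.9 = 1286 N·m
In lb·ft: 1286/1.356 = 948 lb·ft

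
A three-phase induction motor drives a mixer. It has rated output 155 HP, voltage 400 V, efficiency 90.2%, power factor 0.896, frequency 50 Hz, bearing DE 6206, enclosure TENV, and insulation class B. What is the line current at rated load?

207 A

P_out = 155 × 746 = 115630 W
P_in = P_out / η = 115630 / 0.902 = 128193 W
I_L = P_in / (√3·V_L·cosφ) = 128193 / (1.732 × 400 × 0.896) = 207 A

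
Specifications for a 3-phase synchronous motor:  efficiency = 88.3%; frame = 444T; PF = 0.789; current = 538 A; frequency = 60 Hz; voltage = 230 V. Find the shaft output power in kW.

149 kW

P_in = √3·V·I·cosφ = 1.732 × 230 × 538 × 0.789 = 169097 W
P_out = η·P_in = 0.883 × 169097 = 149313 W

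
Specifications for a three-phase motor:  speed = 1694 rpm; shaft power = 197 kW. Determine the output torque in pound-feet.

ω = 2π × 1694/60 = 177.4 rad/s
τ = P/ω = 197000/177.4 = 1110 N·m
In lb·ft: 1110/1.356 = 819 lb·ft

819 lb·ft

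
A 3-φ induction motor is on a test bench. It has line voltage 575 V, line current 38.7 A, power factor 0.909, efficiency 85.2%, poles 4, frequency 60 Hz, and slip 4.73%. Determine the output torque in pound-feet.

P_in = √3·V·I·cosφ = 1.732 × 575 × 38.7 × 0.909 = 35034 W
P_out = η·P_in = 0.852 × 35034 = 29849 W
n_s = 120×60/4 = 1800 rpm; n = 1800×(1−0.0473) = 1715 rpm
ω = 2π×1715/60 = 179.6 rad/s
τ = P_out/ω = 29849/179.6 = 166.2 N·m
In lb·ft: 166.2/1.356 = 123 lb·ft

123 lb·ft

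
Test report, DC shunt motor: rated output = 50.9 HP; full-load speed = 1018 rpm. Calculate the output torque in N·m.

356 N·m

P_out = 50.9 × 746 = 37971 W
ω = 2π × 1018/60 = 106.6 rad/s
τ = P_out/ω = 37971/106.6 = 356 N·m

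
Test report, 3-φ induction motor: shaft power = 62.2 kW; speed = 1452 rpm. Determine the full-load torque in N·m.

409 N·m

ω = 2π × 1452/60 = 152.1 rad/s
τ = P/ω = 62200/152.1 = 409 N·m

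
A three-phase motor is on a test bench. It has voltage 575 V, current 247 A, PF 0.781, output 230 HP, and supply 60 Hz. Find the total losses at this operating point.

20.5 kW

P_in = √3·V·I·cosφ = 1.732×575×247×0.781 = 192116 W
P_out = 230×746 = 171580 W
Losses = P_in − P_out = 192116 − 171580 = 20536 W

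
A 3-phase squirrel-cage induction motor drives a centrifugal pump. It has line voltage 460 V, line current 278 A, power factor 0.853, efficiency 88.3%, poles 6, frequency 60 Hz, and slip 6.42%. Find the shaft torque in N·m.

1420 N·m

P_in = √3·V·I·cosφ = 1.732 × 460 × 278 × 0.853 = 188929 W
P_out = η·P_in = 0.883 × 188929 = 166824 W
n_s = 120×60/6 = 1200 rpm; n = 1200×(1−0.0642) = 1123 rpm
ω = 2π×1123/60 = 117.6 rad/s
τ = P_out/ω = 166824/117.6 = 1420 N·m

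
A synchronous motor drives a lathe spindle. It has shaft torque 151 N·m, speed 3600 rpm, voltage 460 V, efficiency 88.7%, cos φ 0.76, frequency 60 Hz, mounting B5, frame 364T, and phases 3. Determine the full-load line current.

106 A

ω = 2π×3600/60 = 377 rad/s; P_out = τω = 151 × 377 = 56927 W
P_in = P_out / η = 56927 / 0.887 = 64179 W
I_L = P_in / (√3·V_L·cosφ) = 64179 / (1.732 × 460 × 0.76) = 106 A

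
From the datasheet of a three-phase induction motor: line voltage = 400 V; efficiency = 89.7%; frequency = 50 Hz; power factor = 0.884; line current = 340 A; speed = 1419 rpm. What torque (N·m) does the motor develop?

P_in = √3·V·I·cosφ = 1.732 × 400 × 340 × 0.884 = 208228 W
P_out = η·P_in = 0.897 × 208228 = 186781 W
n = 1419 rpm
ω = 2π×1419/60 = 148.6 rad/s
τ = P_out/ω = 186781/148.6 = 1260 N·m

1260 N·m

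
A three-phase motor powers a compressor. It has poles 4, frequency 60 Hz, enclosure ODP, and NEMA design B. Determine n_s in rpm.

n_s = 120f/p = 120×60/4 = 1800 rpm

1800 rpm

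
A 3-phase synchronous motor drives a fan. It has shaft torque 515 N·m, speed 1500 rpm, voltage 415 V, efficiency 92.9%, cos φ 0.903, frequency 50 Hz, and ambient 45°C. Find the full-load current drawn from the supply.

134 A

ω = 2π×1500/60 = 157.1 rad/s; P_out = τω = 515 × 157.1 = 80907 W
P_in = P_out / η = 80907 / 0.929 = 87090 W
I_L = P_in / (√3·V_L·cosφ) = 87090 / (1.732 × 415 × 0.903) = 134 A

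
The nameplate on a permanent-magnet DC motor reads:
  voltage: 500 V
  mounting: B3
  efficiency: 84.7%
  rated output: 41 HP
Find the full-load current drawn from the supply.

P_out = 41 × 746 = 30586 W
P_in = P_out / η = 30586 / 0.847 = 36111 W
I = P_in / V = 36111 / 500 = 72.2 A

72.2 A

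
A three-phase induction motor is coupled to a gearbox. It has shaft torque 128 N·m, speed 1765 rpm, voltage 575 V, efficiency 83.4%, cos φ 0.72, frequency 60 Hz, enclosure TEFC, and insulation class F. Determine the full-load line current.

ω = 2π×1765/60 = 184.8 rad/s; P_out = τω = 128 × 184.8 = 23654 W
P_in = P_out / η = 23654 / 0.834 = 28362 W
I_L = P_in / (√3·V_L·cosφ) = 28362 / (1.732 × 575 × 0.72) = 39.6 A

39.6 A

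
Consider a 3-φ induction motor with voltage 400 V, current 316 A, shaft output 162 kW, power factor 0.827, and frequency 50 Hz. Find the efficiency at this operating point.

P_out = 162 kW = 162000 W
P_in = √3·V_L·I_L·cosφ = 1.732 × 400 × 316 × 0.827 = 181051 W
η = P_out / P_in = 162000 / 181051 = 0.895 = 89.5%

89.5 %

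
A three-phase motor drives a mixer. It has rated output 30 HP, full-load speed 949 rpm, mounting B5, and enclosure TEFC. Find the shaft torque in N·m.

225 N·m

P_out = 30 × 746 = 22380 W
ω = 2π × 949/60 = 99.38 rad/s
τ = P_out/ω = 22380/99.38 = 225 N·m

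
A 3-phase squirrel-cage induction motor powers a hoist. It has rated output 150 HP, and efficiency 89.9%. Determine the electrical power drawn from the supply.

124 kW

P_out = 150 × 746 = 111900 W
P_in = P_out/η = 111900/0.899 = 124472 W = 124 kW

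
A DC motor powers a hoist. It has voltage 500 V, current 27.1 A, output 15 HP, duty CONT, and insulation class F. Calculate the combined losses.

2360 W

P_in = V·I = 500×27.1 = 13550 W
P_out = 15×746 = 11190 W
Losses = P_in − P_out = 13550 − 11190 = 2360 W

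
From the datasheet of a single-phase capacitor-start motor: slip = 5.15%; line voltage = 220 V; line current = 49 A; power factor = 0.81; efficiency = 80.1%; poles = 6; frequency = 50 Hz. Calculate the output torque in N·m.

P_in = V·I·cosφ = 220 × 49 × 0.81 = 8732 W
P_out = η·P_in = 0.801 × 8732 = 6994 W
n_s = 120×50/6 = 1000 rpm; n = 1000×(1−0.0515) = 949 rpm
ω = 2π×949/60 = 99.38 rad/s
τ = P_out/ω = 6994/99.38 = 70.4 N·m

70.4 N·m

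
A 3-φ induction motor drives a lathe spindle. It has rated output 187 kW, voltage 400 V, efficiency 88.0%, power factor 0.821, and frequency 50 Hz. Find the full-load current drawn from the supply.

374 A

P_out = 187 kW = 187000 W
P_in = P_out / η = 187000 / 0.880 = 212500 W
I_L = P_in / (√3·V_L·cosφ) = 212500 / (1.732 × 400 × 0.821) = 374 A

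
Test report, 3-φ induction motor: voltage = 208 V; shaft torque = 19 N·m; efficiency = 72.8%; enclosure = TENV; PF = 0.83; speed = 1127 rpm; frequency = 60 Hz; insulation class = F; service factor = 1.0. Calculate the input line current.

10.3 A

ω = 2π×1127/60 = 118 rad/s; P_out = τω = 19 × 118 = 2242 W
P_in = P_out / η = 2242 / 0.728 = 3080 W
I_L = P_in / (√3·V_L·cosφ) = 3080 / (1.732 × 208 × 0.83) = 10.3 A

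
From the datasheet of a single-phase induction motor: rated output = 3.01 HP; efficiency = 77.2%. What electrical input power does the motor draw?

2.91 kW

P_out = 3.01 × 746 = 2245 W
P_in = P_out/η = 2245/0.772 = 2908 W = 2.91 kW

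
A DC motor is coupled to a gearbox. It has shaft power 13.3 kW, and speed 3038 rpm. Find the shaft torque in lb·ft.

ω = 2π × 3038/60 = 318.1 rad/s
τ = P/ω = 13300/318.1 = 41.81 N·m
In lb·ft: 41.81/1.356 = 30.8 lb·ft

30.8 lb·ft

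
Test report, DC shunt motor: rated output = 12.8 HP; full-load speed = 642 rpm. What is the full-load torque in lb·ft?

P_out = 12.8 × 746 = 9549 W
ω = 2π × 642/60 = 67.23 rad/s
τ = P_out/ω = 9549/67.23 = 142 N·m
In lb·ft: 142/1.356 = 105 lb·ft

105 lb·ft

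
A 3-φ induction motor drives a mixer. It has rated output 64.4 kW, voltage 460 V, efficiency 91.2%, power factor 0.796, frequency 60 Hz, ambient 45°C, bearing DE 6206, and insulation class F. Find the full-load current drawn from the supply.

P_out = 64.4 kW = 64400 W
P_in = P_out / η = 64400 / 0.912 = 70614 W
I_L = P_in / (√3·V_L·cosφ) = 70614 / (1.732 × 460 × 0.796) = 111 A

111 A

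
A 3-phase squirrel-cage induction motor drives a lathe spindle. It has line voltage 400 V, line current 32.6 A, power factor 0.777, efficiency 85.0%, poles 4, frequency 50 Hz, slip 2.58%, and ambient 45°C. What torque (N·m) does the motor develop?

97.5 N·m

P_in = √3·V·I·cosφ = 1.732 × 400 × 32.6 × 0.777 = 17549 W
P_out = η·P_in = 0.85 × 17549 = 14917 W
n_s = 120×50/4 = 1500 rpm; n = 1500×(1−0.0258) = 1461 rpm
ω = 2π×1461/60 = 153 rad/s
τ = P_out/ω = 14917/153 = 97.5 N·m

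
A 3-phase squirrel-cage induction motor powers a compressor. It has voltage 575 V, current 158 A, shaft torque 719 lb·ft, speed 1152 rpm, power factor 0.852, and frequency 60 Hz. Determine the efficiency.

87.7 %

τ = 719 lb·ft × 1.356 = 975 N·m
ω = 2π × 1152/60 = 120.6 rad/s; P_out = τω = 975 × 120.6 = 117585 W
P_in = √3·V_L·I_L·cosφ = 1.732 × 575 × 158 × 0.852 = 134064 W
η = P_out / P_in = 117585 / 134064 = 0.877 = 87.7%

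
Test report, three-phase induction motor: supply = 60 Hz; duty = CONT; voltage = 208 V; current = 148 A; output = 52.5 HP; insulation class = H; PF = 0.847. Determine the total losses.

P_in = √3·V·I·cosφ = 1.732×208×148×0.847 = 45160 W
P_out = 52.5×746 = 39165 W
Losses = P_in − P_out = 45160 − 39165 = 5995 W

6000 W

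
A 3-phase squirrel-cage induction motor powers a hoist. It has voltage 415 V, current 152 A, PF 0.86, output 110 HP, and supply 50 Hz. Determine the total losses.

11900 W

P_in = √3·V·I·cosφ = 1.732×415×152×0.86 = 93959 W
P_out = 110×746 = 82060 W
Losses = P_in − P_out = 93959 − 82060 = 11899 W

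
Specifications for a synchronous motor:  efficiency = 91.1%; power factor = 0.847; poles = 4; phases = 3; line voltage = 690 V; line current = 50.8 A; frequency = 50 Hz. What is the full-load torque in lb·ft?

220 lb·ft

P_in = √3·V·I·cosφ = 1.732 × 690 × 50.8 × 0.847 = 51421 W
P_out = η·P_in = 0.911 × 51421 = 46845 W
n = n_s = 120×50/4 = 1500 rpm (synchronous)
ω = 2π×1500/60 = 157.1 rad/s
τ = P_out/ω = 46845/157.1 = 298.2 N·m
In lb·ft: 298.2/1.356 = 220 lb·ft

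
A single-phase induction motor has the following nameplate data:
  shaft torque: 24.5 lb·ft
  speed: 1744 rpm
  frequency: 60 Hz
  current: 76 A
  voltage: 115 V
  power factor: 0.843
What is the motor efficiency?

82.3 %

τ = 24.5 lb·ft × 1.356 = 33.22 N·m
ω = 2π × 1744/60 = 182.6 rad/s; P_out = τω = 33.22 × 182.6 = 6066 W
P_in = V·I·cosφ = 115 × 76 × 0.843 = 7368 W
η = P_out / P_in = 6066 / 7368 = 0.823 = 82.3%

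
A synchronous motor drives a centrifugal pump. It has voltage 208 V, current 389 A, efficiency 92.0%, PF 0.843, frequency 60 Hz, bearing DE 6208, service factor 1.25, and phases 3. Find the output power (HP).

146 HP

P_in = √3·V·I·cosφ = 1.732 × 208 × 389 × 0.843 = 118138 W
P_out = η·P_in = 0.92 × 118138 = 108687 W
= 108687/746 = 146 HP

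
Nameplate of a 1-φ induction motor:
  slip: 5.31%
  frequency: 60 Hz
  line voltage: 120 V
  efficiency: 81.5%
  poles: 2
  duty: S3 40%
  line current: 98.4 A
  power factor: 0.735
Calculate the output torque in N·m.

19.8 N·m

P_in = V·I·cosφ = 120 × 98.4 × 0.735 = 8679 W
P_out = η·P_in = 0.815 × 8679 = 7073 W
n_s = 120×60/2 = 3600 rpm; n = 3600×(1−0.0531) = 3409 rpm
ω = 2π×3409/60 = 357 rad/s
τ = P_out/ω = 7073/357 = 19.8 N·m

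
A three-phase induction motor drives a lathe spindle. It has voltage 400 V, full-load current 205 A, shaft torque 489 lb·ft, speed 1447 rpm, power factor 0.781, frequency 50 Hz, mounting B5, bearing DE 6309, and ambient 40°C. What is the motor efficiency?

τ = 489 lb·ft × 1.356 = 663.1 N·m
ω = 2π × 1447/60 = 151.5 rad/s; P_out = τω = 663.1 × 151.5 = 100460 W
P_in = √3·V_L·I_L·cosφ = 1.732 × 400 × 205 × 0.781 = 110921 W
η = P_out / P_in = 100460 / 110921 = 0.906 = 90.6%

90.6 %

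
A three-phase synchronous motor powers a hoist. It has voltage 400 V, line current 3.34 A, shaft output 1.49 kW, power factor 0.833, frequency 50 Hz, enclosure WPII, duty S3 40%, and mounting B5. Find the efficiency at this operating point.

P_out = 1.49 kW = 1490 W
P_in = √3·V_L·I_L·cosφ = 1.732 × 400 × 3.34 × 0.833 = 1928 W
η = P_out / P_in = 1490 / 1928 = 0.773 = 77.3%

77.3 %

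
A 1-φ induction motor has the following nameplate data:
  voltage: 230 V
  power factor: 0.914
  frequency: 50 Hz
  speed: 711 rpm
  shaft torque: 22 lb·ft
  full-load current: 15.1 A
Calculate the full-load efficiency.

τ = 22 lb·ft × 1.356 = 29.83 N·m
ω = 2π × 711/60 = 74.46 rad/s; P_out = τω = 29.83 × 74.46 = 2221 W
P_in = V·I·cosφ = 230 × 15.1 × 0.914 = 3174 W
η = P_out / P_in = 2221 / 3174 = 0.700 = 70.0%

70.0 %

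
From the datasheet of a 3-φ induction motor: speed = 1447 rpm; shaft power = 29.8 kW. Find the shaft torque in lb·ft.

145 lb·ft

ω = 2π × 1447/60 = 151.5 rad/s
τ = P/ω = 29800/151.5 = 196.7 N·m
In lb·ft: 196.7/1.356 = 145 lb·ft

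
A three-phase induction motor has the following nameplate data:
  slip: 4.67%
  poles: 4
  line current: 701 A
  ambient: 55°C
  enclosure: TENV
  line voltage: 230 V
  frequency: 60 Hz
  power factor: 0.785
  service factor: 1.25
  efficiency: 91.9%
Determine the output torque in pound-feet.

827 lb·ft

P_in = √3·V·I·cosφ = 1.732 × 230 × 701 × 0.785 = 219212 W
P_out = η·P_in = 0.919 × 219212 = 201456 W
n_s = 120×60/4 = 1800 rpm; n = 1800×(1−0.0467) = 1716 rpm
ω = 2π×1716/60 = 179.7 rad/s
τ = P_out/ω = 201456/179.7 = 1121 N·m
In lb·ft: 1121/1.356 = 827 lb·ft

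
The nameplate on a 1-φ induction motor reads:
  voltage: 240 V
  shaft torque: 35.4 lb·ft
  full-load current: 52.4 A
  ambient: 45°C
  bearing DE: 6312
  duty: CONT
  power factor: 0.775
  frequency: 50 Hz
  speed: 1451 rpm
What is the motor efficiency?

τ = 35.4 lb·ft × 1.356 = 48 N·m
ω = 2π × 1451/60 = 151.9 rad/s; P_out = τω = 48 × 151.9 = 7291 W
P_in = V·I·cosφ = 240 × 52.4 × 0.775 = 9746 W
η = P_out / P_in = 7291 / 9746 = 0.748 = 74.8%

74.8 %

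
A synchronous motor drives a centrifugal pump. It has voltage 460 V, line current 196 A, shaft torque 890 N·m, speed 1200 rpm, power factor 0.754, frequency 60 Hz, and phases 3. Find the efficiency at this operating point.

95.0 %

ω = 2π × 1200/60 = 125.7 rad/s; P_out = τω = 890 × 125.7 = 111873 W
P_in = √3·V_L·I_L·cosφ = 1.732 × 460 × 196 × 0.754 = 117742 W
η = P_out / P_in = 111873 / 117742 = 0.950 = 95.0%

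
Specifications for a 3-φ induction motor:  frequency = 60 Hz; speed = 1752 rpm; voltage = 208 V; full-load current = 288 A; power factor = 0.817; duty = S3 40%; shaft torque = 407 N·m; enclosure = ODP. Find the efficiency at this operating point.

88.1 %

ω = 2π × 1752/60 = 183.5 rad/s; P_out = τω = 407 × 183.5 = 74685 W
P_in = √3·V_L·I_L·cosφ = 1.732 × 208 × 288 × 0.817 = 84767 W
η = P_out / P_in = 74685 / 84767 = 0.881 = 88.1%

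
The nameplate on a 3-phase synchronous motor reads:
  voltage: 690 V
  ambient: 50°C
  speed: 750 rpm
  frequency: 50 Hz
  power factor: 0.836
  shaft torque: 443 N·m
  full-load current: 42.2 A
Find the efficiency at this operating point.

ω = 2π × 750/60 = 78.54 rad/s; P_out = τω = 443 × 78.54 = 34793 W
P_in = √3·V_L·I_L·cosφ = 1.732 × 690 × 42.2 × 0.836 = 42161 W
η = P_out / P_in = 34793 / 42161 = 0.825 = 82.5%

82.5 %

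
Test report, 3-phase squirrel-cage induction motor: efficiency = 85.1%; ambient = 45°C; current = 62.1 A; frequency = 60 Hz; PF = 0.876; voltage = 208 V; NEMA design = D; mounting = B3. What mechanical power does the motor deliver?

16.7 kW

P_in = √3·V·I·cosφ = 1.732 × 208 × 62.1 × 0.876 = 19598 W
P_out = η·P_in = 0.851 × 19598 = 16678 W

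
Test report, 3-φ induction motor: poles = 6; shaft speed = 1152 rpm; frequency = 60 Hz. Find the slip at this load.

n_s = 120f/p = 120×60/6 = 1200 rpm
s = (n_s − n)/n_s = (1200 − 1152)/1200 = 0.0400

4.00 %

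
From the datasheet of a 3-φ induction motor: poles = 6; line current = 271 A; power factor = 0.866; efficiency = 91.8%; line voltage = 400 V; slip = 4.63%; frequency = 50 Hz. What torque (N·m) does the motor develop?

P_in = √3·V·I·cosφ = 1.732 × 400 × 271 × 0.866 = 162590 W
P_out = η·P_in = 0.918 × 162590 = 149258 W
n_s = 120×50/6 = 1000 rpm; n = 1000×(1−0.0463) = 954 rpm
ω = 2π×954/60 = 99.9 rad/s
τ = P_out/ω = 149258/99.9 = 1490 N·m

1490 N·m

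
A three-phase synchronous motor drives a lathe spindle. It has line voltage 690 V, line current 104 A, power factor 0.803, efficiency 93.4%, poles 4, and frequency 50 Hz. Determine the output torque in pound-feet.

438 lb·ft

P_in = √3·V·I·cosφ = 1.732 × 690 × 104 × 0.803 = 99804 W
P_out = η·P_in = 0.934 × 99804 = 93217 W
n = n_s = 120×50/4 = 1500 rpm (synchronous)
ω = 2π×1500/60 = 157.1 rad/s
τ = P_out/ω = 93217/157.1 = 593.4 N·m
In lb·ft: 593.4/1.356 = 438 lb·ft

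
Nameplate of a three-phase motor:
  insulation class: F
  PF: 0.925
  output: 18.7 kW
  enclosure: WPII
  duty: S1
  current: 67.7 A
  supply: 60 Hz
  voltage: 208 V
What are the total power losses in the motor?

P_in = √3·V·I·cosφ = 1.732×208×67.7×0.925 = 22560 W
P_out = 18700 W
Losses = P_in − P_out = 22560 − 18700 = 3860 W

3860 W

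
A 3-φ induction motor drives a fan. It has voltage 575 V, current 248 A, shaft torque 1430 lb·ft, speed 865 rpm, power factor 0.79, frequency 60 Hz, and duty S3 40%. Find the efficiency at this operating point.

τ = 1430 lb·ft × 1.356 = 1939 N·m
ω = 2π × 865/60 = 90.58 rad/s; P_out = τω = 1939 × 90.58 = 175635 W
P_in = √3·V_L·I_L·cosφ = 1.732 × 575 × 248 × 0.79 = 195117 W
η = P_out / P_in = 175635 / 195117 = 0.900 = 90.0%

90.0 %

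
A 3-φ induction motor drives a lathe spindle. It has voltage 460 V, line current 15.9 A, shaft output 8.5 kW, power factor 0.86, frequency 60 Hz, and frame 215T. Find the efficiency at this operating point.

78.0 %

P_out = 8.5 kW = 8500 W
P_in = √3·V_L·I_L·cosφ = 1.732 × 460 × 15.9 × 0.86 = 10894 W
η = P_out / P_in = 8500 / 10894 = 0.780 = 78.0%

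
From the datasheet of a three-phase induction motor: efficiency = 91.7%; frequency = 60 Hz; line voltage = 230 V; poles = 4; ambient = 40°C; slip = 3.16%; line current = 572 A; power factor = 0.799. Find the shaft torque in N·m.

915 N·m

P_in = √3·V·I·cosφ = 1.732 × 230 × 572 × 0.799 = 182062 W
P_out = η·P_in = 0.917 × 182062 = 166951 W
n_s = 120×60/4 = 1800 rpm; n = 1800×(1−0.0316) = 1743 rpm
ω = 2π×1743/60 = 182.5 rad/s
τ = P_out/ω = 166951/182.5 = 915 N·m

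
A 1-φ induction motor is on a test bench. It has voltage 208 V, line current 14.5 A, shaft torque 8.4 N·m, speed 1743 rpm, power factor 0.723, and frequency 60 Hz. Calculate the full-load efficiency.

ω = 2π × 1743/60 = 182.5 rad/s; P_out = τω = 8.4 × 182.5 = 1533 W
P_in = V·I·cosφ = 208 × 14.5 × 0.723 = 2181 W
η = P_out / P_in = 1533 / 2181 = 0.703 = 70.3%

70.3 %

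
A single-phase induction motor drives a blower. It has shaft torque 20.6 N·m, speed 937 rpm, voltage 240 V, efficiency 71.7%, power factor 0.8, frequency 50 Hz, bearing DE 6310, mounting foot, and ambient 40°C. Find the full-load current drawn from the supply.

14.7 A

ω = 2π×937/60 = 98.12 rad/s; P_out = τω = 20.6 × 98.12 = 2021 W
P_in = P_out / η = 2021 / 0.717 = 2819 W
I = P_in / (V·cosφ) = 2819 / (240 × 0.8) = 14.7 A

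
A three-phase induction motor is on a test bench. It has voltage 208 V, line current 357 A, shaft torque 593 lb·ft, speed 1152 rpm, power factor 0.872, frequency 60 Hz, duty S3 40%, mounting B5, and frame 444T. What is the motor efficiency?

86.5 %

τ = 593 lb·ft × 1.356 = 804.1 N·m
ω = 2π × 1152/60 = 120.6 rad/s; P_out = τω = 804.1 × 120.6 = 96974 W
P_in = √3·V_L·I_L·cosφ = 1.732 × 208 × 357 × 0.872 = 112149 W
η = P_out / P_in = 96974 / 112149 = 0.865 = 86.5%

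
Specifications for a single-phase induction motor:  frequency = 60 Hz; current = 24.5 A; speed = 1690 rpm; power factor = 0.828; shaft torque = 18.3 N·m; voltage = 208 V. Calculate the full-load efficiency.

ω = 2π × 1690/60 = 177 rad/s; P_out = τω = 18.3 × 177 = 3239 W
P_in = V·I·cosφ = 208 × 24.5 × 0.828 = 4219 W
η = P_out / P_in = 3239 / 4219 = 0.768 = 76.8%

76.8 %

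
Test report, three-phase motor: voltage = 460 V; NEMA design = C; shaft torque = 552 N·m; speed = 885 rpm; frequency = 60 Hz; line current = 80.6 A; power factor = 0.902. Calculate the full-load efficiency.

ω = 2π × 885/60 = 92.68 rad/s; P_out = τω = 552 × 92.68 = 51159 W
P_in = √3·V_L·I_L·cosφ = 1.732 × 460 × 80.6 × 0.902 = 57923 W
η = P_out / P_in = 51159 / 57923 = 0.883 = 88.3%

88.3 %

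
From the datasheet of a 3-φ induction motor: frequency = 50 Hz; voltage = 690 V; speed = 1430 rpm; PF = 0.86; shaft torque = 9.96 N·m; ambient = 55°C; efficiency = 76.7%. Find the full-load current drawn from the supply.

ω = 2π×1430/60 = 149.7 rad/s; P_out = τω = 9.96 × 149.7 = 1491 W
P_in = P_out / η = 1491 / 0.767 = 1944 W
I_L = P_in / (√3·V_L·cosφ) = 1944 / (1.732 × 690 × 0.86) = 1.89 A

1.89 A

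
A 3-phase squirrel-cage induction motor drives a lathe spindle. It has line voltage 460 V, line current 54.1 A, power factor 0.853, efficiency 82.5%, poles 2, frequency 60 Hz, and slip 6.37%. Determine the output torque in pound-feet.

63.4 lb·ft

P_in = √3·V·I·cosφ = 1.732 × 460 × 54.1 × 0.853 = 36766 W
P_out = η·P_in = 0.825 × 36766 = 30332 W
n_s = 120×60/2 = 3600 rpm; n = 3600×(1−0.0637) = 3371 rpm
ω = 2π×3371/60 = 353 rad/s
τ = P_out/ω = 30332/353 = 85.93 N·m
In lb·ft: 85.93/1.356 = 63.4 lb·ft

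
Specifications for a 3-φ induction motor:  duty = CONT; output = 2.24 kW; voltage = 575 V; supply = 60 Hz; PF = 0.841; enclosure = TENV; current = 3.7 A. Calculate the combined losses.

P_in = √3·V·I·cosφ = 1.732×575×3.7×0.841 = 3099 W
P_out = 2240 W
Losses = P_in − P_out = 3099 − 2240 = 859 W

859 W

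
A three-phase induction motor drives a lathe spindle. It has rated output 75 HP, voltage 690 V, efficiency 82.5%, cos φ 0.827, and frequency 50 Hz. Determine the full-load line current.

68.6 A

P_out = 75 × 746 = 55950 W
P_in = P_out / η = 55950 / 0.825 = 67818 W
I_L = P_in / (√3·V_L·cosφ) = 67818 / (1.732 × 690 × 0.827) = 68.6 A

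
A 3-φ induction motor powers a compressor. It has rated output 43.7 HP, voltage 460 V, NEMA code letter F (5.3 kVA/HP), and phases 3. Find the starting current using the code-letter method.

S_LR = 5.3 × 43.7 = 231.61 kVA
I_LR = S_LR/(√3·V_L) = 231610/(1.732×460) = 291 A

291 A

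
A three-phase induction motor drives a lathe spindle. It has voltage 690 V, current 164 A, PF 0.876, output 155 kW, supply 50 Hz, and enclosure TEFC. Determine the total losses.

16700 W

P_in = √3·V·I·cosφ = 1.732×690×164×0.876 = 171690 W
P_out = 155000 W
Losses = P_in − P_out = 171690 − 155000 = 16690 W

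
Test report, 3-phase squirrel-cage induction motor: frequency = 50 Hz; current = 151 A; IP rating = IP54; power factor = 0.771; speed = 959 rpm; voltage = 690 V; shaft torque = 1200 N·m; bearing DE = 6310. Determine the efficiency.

ω = 2π × 959/60 = 100.4 rad/s; P_out = τω = 1200 × 100.4 = 120480 W
P_in = √3·V_L·I_L·cosφ = 1.732 × 690 × 151 × 0.771 = 139132 W
η = P_out / P_in = 120480 / 139132 = 0.866 = 86.6%

86.6 %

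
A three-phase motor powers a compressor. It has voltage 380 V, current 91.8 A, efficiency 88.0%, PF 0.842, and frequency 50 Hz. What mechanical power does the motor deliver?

P_in = √3·V·I·cosφ = 1.732 × 380 × 91.8 × 0.842 = 50873 W
P_out = η·P_in = 0.88 × 50873 = 44768 W

44.8 kW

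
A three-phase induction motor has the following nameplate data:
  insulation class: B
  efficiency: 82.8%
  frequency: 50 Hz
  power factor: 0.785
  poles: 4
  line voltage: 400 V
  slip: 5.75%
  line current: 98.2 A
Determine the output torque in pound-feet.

P_in = √3·V·I·cosφ = 1.732 × 400 × 98.2 × 0.785 = 53406 W
P_out = η·P_in = 0.828 × 53406 = 44220 W
n_s = 120×50/4 = 1500 rpm; n = 1500×(1−0.0575) = 1414 rpm
ω = 2π×1414/60 = 148.1 rad/s
τ = P_out/ω = 44220/148.1 = 298.6 N·m
In lb·ft: 298.6/1.356 = 220 lb·ft

220 lb·ft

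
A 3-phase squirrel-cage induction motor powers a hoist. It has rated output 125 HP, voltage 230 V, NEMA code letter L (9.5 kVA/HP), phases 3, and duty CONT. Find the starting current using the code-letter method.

2980 A

S_LR = 9.5 × 125 = 1187.5 kVA
I_LR = S_LR/(√3·V_L) = 1187500/(1.732×230) = 2980 A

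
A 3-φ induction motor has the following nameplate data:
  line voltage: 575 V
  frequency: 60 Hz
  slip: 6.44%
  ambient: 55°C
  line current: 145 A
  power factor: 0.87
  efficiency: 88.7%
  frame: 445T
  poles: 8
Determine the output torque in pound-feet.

P_in = √3·V·I·cosφ = 1.732 × 575 × 145 × 0.87 = 125633 W
P_out = η·P_in = 0.887 × 125633 = 111436 W
n_s = 120×60/8 = 900 rpm; n = 900×(1−0.0644) = 842 rpm
ω = 2π×842/60 = 88.17 rad/s
τ = P_out/ω = 111436/88.17 = 1264 N·m
In lb·ft: 1264/1.356 = 932 lb·ft

932 lb·ft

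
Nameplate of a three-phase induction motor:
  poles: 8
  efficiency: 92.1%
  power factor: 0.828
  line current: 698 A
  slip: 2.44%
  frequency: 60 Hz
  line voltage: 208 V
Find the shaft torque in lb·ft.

P_in = √3·V·I·cosφ = 1.732 × 208 × 698 × 0.828 = 208208 W
P_out = η·P_in = 0.921 × 208208 = 191760 W
n_s = 120×60/8 = 900 rpm; n = 900×(1−0.0244) = 878 rpm
ω = 2π×878/60 = 91.94 rad/s
τ = P_out/ω = 191760/91.94 = 2086 N·m
In lb·ft: 2086/1.356 = 1540 lb·ft

1540 lb·ft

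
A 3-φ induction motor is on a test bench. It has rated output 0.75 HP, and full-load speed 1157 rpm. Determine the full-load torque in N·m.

4.62 N·m

P_out = 0.75 × 746 = 560 W
ω = 2π × 1157/60 = 121.2 rad/s
τ = P_out/ω = 560/121.2 = 4.62 N·m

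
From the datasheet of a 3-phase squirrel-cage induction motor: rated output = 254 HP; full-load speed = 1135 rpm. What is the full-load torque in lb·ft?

P_out = 254 × 746 = 189484 W
ω = 2π × 1135/60 = 118.9 rad/s
τ = P_out/ω = 189484/118.9 = 1594 N·m
In lb·ft: 1594/1.356 = 1180 lb·ft

1180 lb·ft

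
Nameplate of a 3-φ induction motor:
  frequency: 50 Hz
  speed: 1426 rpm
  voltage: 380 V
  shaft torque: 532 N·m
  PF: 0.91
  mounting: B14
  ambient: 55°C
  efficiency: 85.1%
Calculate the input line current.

ω = 2π×1426/60 = 149.3 rad/s; P_out = τω = 532 × 149.3 = 79428 W
P_in = P_out / η = 79428 / 0.851 = 93335 W
I_L = P_in / (√3·V_L·cosφ) = 93335 / (1.732 × 380 × 0.91) = 156 A

156 A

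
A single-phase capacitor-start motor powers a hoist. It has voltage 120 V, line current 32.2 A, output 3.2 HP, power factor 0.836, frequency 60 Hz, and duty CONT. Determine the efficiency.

P_out = 3.2 × 746 = 2387 W
P_in = V·I·cosφ = 120 × 32.2 × 0.836 = 3230 W
η = P_out / P_in = 2387 / 3230 = 0.739 = 73.9%

73.9 %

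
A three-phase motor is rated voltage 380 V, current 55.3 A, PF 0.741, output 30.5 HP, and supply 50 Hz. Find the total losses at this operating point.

P_in = √3·V·I·cosφ = 1.732×380×55.3×0.741 = 26970 W
P_out = 30.5×746 = 22753 W
Losses = P_in − P_out = 26970 − 22753 = 4217 W

4220 W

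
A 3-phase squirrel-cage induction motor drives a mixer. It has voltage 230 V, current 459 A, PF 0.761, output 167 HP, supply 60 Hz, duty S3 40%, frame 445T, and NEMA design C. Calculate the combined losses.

14600 W

P_in = √3·V·I·cosφ = 1.732×230×459×0.761 = 139147 W
P_out = 167×746 = 124582 W
Losses = P_in − P_out = 139147 − 124582 = 14565 W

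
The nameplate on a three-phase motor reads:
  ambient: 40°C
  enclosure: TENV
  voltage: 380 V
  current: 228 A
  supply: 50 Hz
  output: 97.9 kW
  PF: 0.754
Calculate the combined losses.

15200 W

P_in = √3·V·I·cosφ = 1.732×380×228×0.754 = 113146 W
P_out = 97900 W
Losses = P_in − P_out = 113146 − 97900 = 15246 W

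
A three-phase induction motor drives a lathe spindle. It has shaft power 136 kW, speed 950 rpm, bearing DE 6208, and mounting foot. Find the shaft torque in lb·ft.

1010 lb·ft

ω = 2π × 950/60 = 99.48 rad/s
τ = P/ω = 136000/99.48 = 1367 N·m
In lb·ft: 1367/1.356 = 1010 lb·ft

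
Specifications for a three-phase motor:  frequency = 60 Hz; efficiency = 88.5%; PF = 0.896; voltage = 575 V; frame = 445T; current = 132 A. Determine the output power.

104 kW

P_in = √3·V·I·cosφ = 1.732 × 575 × 132 × 0.896 = 117787 W
P_out = η·P_in = 0.885 × 117787 = 104241 W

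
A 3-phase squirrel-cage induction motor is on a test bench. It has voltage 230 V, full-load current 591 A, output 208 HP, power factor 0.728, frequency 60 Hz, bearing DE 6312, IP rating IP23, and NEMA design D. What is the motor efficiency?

P_out = 208 × 746 = 155168 W
P_in = √3·V_L·I_L·cosφ = 1.732 × 230 × 591 × 0.728 = 171394 W
η = P_out / P_in = 155168 / 171394 = 0.905 = 90.5%

90.5 %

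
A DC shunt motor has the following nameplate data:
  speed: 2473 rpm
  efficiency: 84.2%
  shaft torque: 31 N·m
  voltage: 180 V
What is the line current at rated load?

53 A

ω = 2π×2473/60 = 259 rad/s; P_out = τω = 31 × 259 = 8029 W
P_in = P_out / η = 8029 / 0.842 = 9536 W
I = P_in / V = 9536 / 180 = 53 A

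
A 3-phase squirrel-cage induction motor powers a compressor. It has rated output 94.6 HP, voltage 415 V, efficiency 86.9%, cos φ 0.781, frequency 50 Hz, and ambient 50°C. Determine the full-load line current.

P_out = 94.6 × 746 = 70572 W
P_in = P_out / η = 70572 / 0.869 = 81211 W
I_L = P_in / (√3·V_L·cosφ) = 81211 / (1.732 × 415 × 0.781) = 145 A

145 A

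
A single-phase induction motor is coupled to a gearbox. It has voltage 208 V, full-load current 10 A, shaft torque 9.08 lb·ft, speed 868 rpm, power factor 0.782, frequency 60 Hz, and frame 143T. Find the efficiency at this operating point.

68.8 %

τ = 9.08 lb·ft × 1.356 = 12.31 N·m
ω = 2π × 868/60 = 90.9 rad/s; P_out = τω = 12.31 × 90.9 = 1119 W
P_in = V·I·cosφ = 208 × 10 × 0.782 = 1627 W
η = P_out / P_in = 1119 / 1627 = 0.688 = 68.8%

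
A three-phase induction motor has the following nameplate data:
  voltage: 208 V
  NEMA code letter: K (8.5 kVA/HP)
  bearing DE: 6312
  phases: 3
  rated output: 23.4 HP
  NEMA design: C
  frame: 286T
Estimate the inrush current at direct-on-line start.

S_LR = 8.5 × 23.4 = 198.9 kVA
I_LR = S_LR/(√3·V_L) = 198900/(1.732×208) = 552 A

552 A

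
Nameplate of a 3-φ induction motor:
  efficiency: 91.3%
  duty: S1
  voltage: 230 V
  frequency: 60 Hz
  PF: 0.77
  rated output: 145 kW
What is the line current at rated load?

518 A

P_out = 145 kW = 145000 W
P_in = P_out / η = 145000 / 0.913 = 158817 W
I_L = P_in / (√3·V_L·cosφ) = 158817 / (1.732 × 230 × 0.77) = 518 A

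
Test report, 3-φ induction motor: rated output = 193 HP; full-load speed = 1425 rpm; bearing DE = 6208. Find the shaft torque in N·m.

P_out = 193 × 746 = 143978 W
ω = 2π × 1425/60 = 149.2 rad/s
τ = P_out/ω = 143978/149.2 = 965 N·m

965 N·m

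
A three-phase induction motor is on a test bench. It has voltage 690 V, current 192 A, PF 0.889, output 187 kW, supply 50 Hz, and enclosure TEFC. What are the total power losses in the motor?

P_in = √3·V·I·cosφ = 1.732×690×192×0.889 = 203986 W
P_out = 187000 W
Losses = P_in − P_out = 203986 − 187000 = 16986 W

17000 W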